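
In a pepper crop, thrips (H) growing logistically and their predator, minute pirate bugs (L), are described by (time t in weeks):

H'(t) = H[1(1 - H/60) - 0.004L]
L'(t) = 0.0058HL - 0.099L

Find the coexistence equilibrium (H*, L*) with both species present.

H* ≈ 17.1, L* ≈ 179

From dL/dt = 0 with L > 0: 0.0058H* = 0.099, so H* = 17.1.
Substitute into dH/dt = 0: 1(1 - 17.1/60) = 0.004L*.
The bracket is 0.716, giving L* = 0.716/0.004 = 179.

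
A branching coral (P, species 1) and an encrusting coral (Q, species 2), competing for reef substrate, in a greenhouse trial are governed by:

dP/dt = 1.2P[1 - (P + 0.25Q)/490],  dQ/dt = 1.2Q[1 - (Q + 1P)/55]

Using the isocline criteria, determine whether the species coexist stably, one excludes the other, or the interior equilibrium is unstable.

Compare the nullcline intercepts: K1/α12 = 490/0.25 = 1960 > K2 = 55; K2/α21 = 55/1 = 55 < K1 = 490.
Since the inequalities point opposite ways, species 1 can invade but species 2 cannot.

species 1 excludes species 2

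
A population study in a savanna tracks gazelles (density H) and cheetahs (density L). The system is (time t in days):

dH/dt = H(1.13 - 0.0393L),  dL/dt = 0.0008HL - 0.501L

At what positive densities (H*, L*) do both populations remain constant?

Set dL/dt = 0 with L > 0: 0.0008H - 0.501 = 0, so H* = 0.501/0.0008 = 626.
Set dH/dt = 0 with H > 0: 1.13 - 0.0393L = 0, so L* = 1.13/0.0393 = 28.8.

H* ≈ 626, L* ≈ 28.8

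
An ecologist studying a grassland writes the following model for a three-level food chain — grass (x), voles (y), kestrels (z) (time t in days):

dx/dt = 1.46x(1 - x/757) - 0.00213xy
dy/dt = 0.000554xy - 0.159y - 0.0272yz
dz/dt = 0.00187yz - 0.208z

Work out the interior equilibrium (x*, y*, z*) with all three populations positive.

x* ≈ 634, y* ≈ 111, z* ≈ 7.07

From dz/dt = 0: 0.00187y* = 0.208, so y* = 111.
From dx/dt = 0: 1.46(1 - x*/757) = 0.00213·111, giving x* = 757·(1 - 0.162) = 634.
From dy/dt = 0: 0.000554·634 - 0.159 = 0.0272z*, so z* = 0.192/0.0272 = 7.07.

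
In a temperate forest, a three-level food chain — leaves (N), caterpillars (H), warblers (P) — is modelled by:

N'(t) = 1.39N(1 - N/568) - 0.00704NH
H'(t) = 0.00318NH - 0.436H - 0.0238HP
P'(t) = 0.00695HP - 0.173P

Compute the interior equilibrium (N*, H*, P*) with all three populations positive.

From dP/dt = 0: 0.00695H* = 0.173, so H* = 24.9.
From dN/dt = 0: 1.39(1 - N*/568) = 0.00704·24.9, giving N* = 568·(1 - 0.126) = 496.
From dH/dt = 0: 0.00318·496 - 0.436 = 0.0238P*, so P* = 1.14/0.0238 = 48.

N* ≈ 496, H* ≈ 24.9, P* ≈ 48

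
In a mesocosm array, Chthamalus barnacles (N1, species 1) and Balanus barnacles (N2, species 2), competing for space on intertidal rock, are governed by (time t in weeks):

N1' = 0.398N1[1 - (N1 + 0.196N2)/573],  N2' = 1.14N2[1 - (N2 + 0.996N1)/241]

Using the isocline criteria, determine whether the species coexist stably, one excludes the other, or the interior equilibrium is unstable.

Compare the nullcline intercepts: K1/α12 = 573/0.196 = 2920 > K2 = 241; K2/α21 = 241/0.996 = 242 < K1 = 573.
Since the inequalities point opposite ways, species 1 can invade but species 2 cannot.

species 1 excludes species 2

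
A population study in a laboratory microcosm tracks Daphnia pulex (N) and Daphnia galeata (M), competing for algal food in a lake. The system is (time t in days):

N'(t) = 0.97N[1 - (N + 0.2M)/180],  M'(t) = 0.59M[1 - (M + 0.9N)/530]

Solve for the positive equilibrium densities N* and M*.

Setting both brackets to zero gives the nullclines N + 0.2M = 180 and 0.9N + M = 530.
Substituting M = 530 - 0.9N into the first: N(1 - 0.2·0.9) = 180 - 0.2·530.
So N* = 74/0.82 = 90.2, and then M* = 530 - 0.9·90.2 = 449.

N* ≈ 90.2, M* ≈ 449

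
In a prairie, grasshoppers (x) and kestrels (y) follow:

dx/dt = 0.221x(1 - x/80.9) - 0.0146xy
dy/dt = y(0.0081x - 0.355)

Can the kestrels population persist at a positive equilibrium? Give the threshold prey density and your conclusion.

The predator equation gives dy/dt > 0 only when x > 0.355/0.0081 = 43.8.
Without the predator, x → K = 80.9. Since 80.9 > 43.8, the predator can invade and persist.

Threshold x = 43.8; K > 43.8, so yes, the predator persists.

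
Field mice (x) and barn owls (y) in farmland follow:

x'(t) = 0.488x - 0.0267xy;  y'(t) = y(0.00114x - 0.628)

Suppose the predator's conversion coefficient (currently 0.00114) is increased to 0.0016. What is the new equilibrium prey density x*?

At the interior fixed point, setting dy/dt = 0 with y > 0 fixes x* = (predator death rate)/(xy coefficient) — independent of the other coefficients.
With the change, x* = 0.628/0.0016 = 392; it falls from 551.

x* ≈ 392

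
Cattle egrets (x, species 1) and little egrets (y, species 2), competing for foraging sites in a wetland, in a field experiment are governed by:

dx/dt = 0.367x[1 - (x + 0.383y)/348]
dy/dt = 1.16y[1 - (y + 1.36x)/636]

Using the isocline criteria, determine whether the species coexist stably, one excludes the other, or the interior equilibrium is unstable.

stable coexistence

Compare the nullcline intercepts: K1/α12 = 348/0.383 = 909 > K2 = 636; K2/α21 = 636/1.36 = 468 > K1 = 348.
Since both inequalities hold, each species can invade when rare, so the interior equilibrium is stable.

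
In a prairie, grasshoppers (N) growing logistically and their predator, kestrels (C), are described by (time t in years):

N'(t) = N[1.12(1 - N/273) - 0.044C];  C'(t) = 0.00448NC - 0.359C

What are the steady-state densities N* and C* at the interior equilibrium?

N* ≈ 80.1, C* ≈ 18

From dC/dt = 0 with C > 0: 0.00448N* = 0.359, so N* = 80.1.
Substitute into dN/dt = 0: 1.12(1 - 80.1/273) = 0.044C*.
The bracket is 0.706, giving C* = 0.791/0.044 = 18.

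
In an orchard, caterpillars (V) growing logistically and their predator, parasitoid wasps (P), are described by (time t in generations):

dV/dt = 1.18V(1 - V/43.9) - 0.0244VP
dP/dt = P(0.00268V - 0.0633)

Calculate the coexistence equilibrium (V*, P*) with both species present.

V* ≈ 23.6, P* ≈ 22.3

From dP/dt = 0 with P > 0: 0.00268V* = 0.0633, so V* = 23.6.
Substitute into dV/dt = 0: 1.18(1 - 23.6/43.9) = 0.0244P*.
The bracket is 0.462, giving P* = 0.545/0.0244 = 22.3.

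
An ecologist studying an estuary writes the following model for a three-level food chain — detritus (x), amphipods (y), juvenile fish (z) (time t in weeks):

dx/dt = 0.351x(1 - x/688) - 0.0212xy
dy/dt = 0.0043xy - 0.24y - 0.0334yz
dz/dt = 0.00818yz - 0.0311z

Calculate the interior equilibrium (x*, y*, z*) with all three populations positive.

From dz/dt = 0: 0.00818y* = 0.0311, so y* = 3.8.
From dx/dt = 0: 0.351(1 - x*/688) = 0.0212·3.8, giving x* = 688·(1 - 0.23) = 530.
From dy/dt = 0: 0.0043·530 - 0.24 = 0.0334z*, so z* = 2.04/0.0334 = 61.

x* ≈ 530, y* ≈ 3.8, z* ≈ 61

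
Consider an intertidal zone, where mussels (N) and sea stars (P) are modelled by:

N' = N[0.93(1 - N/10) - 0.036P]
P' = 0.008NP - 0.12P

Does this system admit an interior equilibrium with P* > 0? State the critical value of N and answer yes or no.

The predator equation gives dP/dt > 0 only when N > 0.12/0.008 = 15.
Without the predator, N → K = 10. Since 10 < 15, the predator cannot invade.

Threshold N = 15; K < 15, so no, the predator goes extinct.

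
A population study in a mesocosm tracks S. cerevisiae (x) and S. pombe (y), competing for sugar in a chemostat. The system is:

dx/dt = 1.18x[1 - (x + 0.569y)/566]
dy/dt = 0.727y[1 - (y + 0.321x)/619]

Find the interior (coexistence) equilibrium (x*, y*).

Setting both brackets to zero gives the nullclines x + 0.569y = 566 and 0.321x + y = 619.
Substituting y = 619 - 0.321x into the first: x(1 - 0.569·0.321) = 566 - 0.569·619.
So x* = 214/0.817 = 262, and then y* = 619 - 0.321·262 = 535.

x* ≈ 262, y* ≈ 535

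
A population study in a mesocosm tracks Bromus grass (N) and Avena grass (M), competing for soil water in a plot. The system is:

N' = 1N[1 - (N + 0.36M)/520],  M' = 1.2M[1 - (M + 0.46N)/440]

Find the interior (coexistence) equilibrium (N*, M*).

N* ≈ 433, M* ≈ 241

Setting both brackets to zero gives the nullclines N + 0.36M = 520 and 0.46N + M = 440.
Substituting M = 440 - 0.46N into the first: N(1 - 0.36·0.46) = 520 - 0.36·440.
So N* = 362/0.834 = 433, and then M* = 440 - 0.46·433 = 241.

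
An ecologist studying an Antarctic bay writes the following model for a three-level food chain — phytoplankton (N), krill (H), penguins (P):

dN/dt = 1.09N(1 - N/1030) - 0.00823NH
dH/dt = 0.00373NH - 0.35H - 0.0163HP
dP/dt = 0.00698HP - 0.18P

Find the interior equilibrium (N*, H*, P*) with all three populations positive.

From dP/dt = 0: 0.00698H* = 0.18, so H* = 25.8.
From dN/dt = 0: 1.09(1 - N*/1030) = 0.00823·25.8, giving N* = 1030·(1 - 0.195) = 829.
From dH/dt = 0: 0.00373·829 - 0.35 = 0.0163P*, so P* = 2.74/0.0163 = 168.

N* ≈ 829, H* ≈ 25.8, P* ≈ 168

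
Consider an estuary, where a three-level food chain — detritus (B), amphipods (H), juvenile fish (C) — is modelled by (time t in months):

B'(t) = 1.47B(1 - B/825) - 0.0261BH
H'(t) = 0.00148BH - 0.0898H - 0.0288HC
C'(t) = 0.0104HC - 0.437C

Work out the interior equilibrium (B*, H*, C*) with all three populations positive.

B* ≈ 210, H* ≈ 42, C* ≈ 7.65

From dC/dt = 0: 0.0104H* = 0.437, so H* = 42.
From dB/dt = 0: 1.47(1 - B*/825) = 0.0261·42, giving B* = 825·(1 - 0.746) = 210.
From dH/dt = 0: 0.00148·210 - 0.0898 = 0.0288C*, so C* = 0.22/0.0288 = 7.65.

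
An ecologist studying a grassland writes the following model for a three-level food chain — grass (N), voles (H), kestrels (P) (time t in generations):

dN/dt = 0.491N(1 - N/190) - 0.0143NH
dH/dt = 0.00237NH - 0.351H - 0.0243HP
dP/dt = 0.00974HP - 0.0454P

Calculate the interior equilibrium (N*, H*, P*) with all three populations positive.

From dP/dt = 0: 0.00974H* = 0.0454, so H* = 4.66.
From dN/dt = 0: 0.491(1 - N*/190) = 0.0143·4.66, giving N* = 190·(1 - 0.136) = 164.
From dH/dt = 0: 0.00237·164 - 0.351 = 0.0243P*, so P* = 0.0382/0.0243 = 1.57.

N* ≈ 164, H* ≈ 4.66, P* ≈ 1.57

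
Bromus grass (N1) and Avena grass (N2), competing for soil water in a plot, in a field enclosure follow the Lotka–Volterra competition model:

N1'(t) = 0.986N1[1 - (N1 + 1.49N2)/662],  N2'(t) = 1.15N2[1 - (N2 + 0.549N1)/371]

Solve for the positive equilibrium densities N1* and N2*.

Setting both brackets to zero gives the nullclines N1 + 1.49N2 = 662 and 0.549N1 + N2 = 371.
Substituting N2 = 371 - 0.549N1 into the first: N1(1 - 1.49·0.549) = 662 - 1.49·371.
So N1* = 109/0.182 = 600, and then N2* = 371 - 0.549·600 = 41.6.

N1* ≈ 600, N2* ≈ 41.6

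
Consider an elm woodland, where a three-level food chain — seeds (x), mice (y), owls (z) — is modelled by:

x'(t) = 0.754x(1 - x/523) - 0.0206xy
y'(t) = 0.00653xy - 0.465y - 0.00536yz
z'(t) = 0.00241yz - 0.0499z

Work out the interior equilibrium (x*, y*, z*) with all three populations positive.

From dz/dt = 0: 0.00241y* = 0.0499, so y* = 20.7.
From dx/dt = 0: 0.754(1 - x*/523) = 0.0206·20.7, giving x* = 523·(1 - 0.566) = 227.
From dy/dt = 0: 0.00653·227 - 0.465 = 0.00536z*, so z* = 1.02/0.00536 = 190.

x* ≈ 227, y* ≈ 20.7, z* ≈ 190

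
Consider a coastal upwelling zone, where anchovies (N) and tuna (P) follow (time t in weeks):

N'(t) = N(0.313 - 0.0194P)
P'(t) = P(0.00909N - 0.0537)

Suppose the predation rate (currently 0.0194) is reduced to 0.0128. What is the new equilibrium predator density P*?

P* ≈ 24.5

At the interior fixed point, setting dN/dt = 0 with N > 0 fixes P* = (prey growth rate)/(NP coefficient) — independent of the other coefficients.
With the change, P* = 0.313/0.0128 = 24.5; it rises from 16.1.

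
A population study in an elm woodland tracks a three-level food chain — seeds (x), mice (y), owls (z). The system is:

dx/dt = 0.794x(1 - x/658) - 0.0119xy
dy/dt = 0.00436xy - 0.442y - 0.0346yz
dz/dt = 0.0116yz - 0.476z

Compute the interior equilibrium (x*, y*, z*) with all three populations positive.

From dz/dt = 0: 0.0116y* = 0.476, so y* = 41.
From dx/dt = 0: 0.794(1 - x*/658) = 0.0119·41, giving x* = 658·(1 - 0.615) = 253.
From dy/dt = 0: 0.00436·253 - 0.442 = 0.0346z*, so z* = 0.663/0.0346 = 19.1.

x* ≈ 253, y* ≈ 41, z* ≈ 19.1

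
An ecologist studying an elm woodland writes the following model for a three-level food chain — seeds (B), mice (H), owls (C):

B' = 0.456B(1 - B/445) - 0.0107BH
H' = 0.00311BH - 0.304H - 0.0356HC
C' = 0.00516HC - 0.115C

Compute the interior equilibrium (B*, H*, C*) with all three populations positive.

From dC/dt = 0: 0.00516H* = 0.115, so H* = 22.3.
From dB/dt = 0: 0.456(1 - B*/445) = 0.0107·22.3, giving B* = 445·(1 - 0.523) = 212.
From dH/dt = 0: 0.00311·212 - 0.304 = 0.0356C*, so C* = 0.356/0.0356 = 10.

B* ≈ 212, H* ≈ 22.3, C* ≈ 10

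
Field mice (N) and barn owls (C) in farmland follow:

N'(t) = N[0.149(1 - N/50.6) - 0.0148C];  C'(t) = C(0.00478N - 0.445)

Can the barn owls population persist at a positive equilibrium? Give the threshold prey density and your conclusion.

Threshold N = 93.1; K < 93.1, so no, the predator goes extinct.

The predator equation gives dC/dt > 0 only when N > 0.445/0.00478 = 93.1.
Without the predator, N → K = 50.6. Since 50.6 < 93.1, the predator cannot invade.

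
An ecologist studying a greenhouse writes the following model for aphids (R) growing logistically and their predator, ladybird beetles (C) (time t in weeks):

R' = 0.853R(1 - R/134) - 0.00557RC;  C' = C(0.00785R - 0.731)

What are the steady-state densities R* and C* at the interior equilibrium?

From dC/dt = 0 with C > 0: 0.00785R* = 0.731, so R* = 93.1.
Substitute into dR/dt = 0: 0.853(1 - 93.1/134) = 0.00557C*.
The bracket is 0.305, giving C* = 0.26/0.00557 = 46.7.

R* ≈ 93.1, C* ≈ 46.7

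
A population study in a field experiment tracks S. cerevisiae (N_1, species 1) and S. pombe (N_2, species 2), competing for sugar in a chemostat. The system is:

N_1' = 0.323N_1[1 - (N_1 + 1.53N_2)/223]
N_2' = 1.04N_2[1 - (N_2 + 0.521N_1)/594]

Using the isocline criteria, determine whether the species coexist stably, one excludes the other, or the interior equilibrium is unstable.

species 2 excludes species 1

Compare the nullcline intercepts: K1/α12 = 223/1.53 = 146 < K2 = 594; K2/α21 = 594/0.521 = 1140 > K1 = 223.
Since the inequalities point opposite ways, species 2 can invade but species 1 cannot.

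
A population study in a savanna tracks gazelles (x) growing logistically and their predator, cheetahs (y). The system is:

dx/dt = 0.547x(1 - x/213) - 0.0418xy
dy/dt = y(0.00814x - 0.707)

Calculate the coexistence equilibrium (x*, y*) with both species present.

x* ≈ 86.9, y* ≈ 7.75

From dy/dt = 0 with y > 0: 0.00814x* = 0.707, so x* = 86.9.
Substitute into dx/dt = 0: 0.547(1 - 86.9/213) = 0.0418y*.
The bracket is 0.592, giving y* = 0.324/0.0418 = 7.75.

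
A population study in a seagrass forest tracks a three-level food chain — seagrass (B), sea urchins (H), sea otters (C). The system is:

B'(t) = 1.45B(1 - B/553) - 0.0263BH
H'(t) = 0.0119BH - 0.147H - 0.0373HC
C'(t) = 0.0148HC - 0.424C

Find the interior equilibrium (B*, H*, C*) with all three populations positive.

From dC/dt = 0: 0.0148H* = 0.424, so H* = 28.6.
From dB/dt = 0: 1.45(1 - B*/553) = 0.0263·28.6, giving B* = 553·(1 - 0.52) = 266.
From dH/dt = 0: 0.0119·266 - 0.147 = 0.0373C*, so C* = 3.01/0.0373 = 80.8.

B* ≈ 266, H* ≈ 28.6, C* ≈ 80.8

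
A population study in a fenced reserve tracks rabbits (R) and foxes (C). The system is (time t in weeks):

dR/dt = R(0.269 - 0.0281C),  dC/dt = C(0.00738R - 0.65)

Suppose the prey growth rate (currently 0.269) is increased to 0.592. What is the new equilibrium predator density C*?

At the interior fixed point, setting dR/dt = 0 with R > 0 fixes C* = (prey growth rate)/(RC coefficient) — independent of the other coefficients.
With the change, C* = 0.592/0.0281 = 21.1; it rises from 9.57.

C* ≈ 21.1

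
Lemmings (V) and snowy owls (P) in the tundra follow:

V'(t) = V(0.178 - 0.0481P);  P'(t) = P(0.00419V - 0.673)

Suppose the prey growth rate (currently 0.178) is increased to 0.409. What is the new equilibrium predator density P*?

P* ≈ 8.5

At the interior fixed point, setting dV/dt = 0 with V > 0 fixes P* = (prey growth rate)/(VP coefficient) — independent of the other coefficients.
With the change, P* = 0.409/0.0481 = 8.5; it rises from 3.7.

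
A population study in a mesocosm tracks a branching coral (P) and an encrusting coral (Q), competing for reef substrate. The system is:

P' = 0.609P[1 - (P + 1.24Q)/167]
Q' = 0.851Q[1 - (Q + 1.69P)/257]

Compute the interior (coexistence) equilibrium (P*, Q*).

Setting both brackets to zero gives the nullclines P + 1.24Q = 167 and 1.69P + Q = 257.
Substituting Q = 257 - 1.69P into the first: P(1 - 1.24·1.69) = 167 - 1.24·257.
So P* = -152/-1.1 = 138, and then Q* = 257 - 1.69·138 = 23.

P* ≈ 138, Q* ≈ 23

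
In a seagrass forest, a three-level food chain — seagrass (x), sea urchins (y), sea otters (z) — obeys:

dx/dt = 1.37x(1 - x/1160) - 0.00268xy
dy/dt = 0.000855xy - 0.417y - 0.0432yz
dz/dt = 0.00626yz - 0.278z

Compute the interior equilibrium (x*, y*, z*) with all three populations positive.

From dz/dt = 0: 0.00626y* = 0.278, so y* = 44.4.
From dx/dt = 0: 1.37(1 - x*/1160) = 0.00268·44.4, giving x* = 1160·(1 - 0.0869) = 1060.
From dy/dt = 0: 0.000855·1060 - 0.417 = 0.0432z*, so z* = 0.489/0.0432 = 11.3.

x* ≈ 1060, y* ≈ 44.4, z* ≈ 11.3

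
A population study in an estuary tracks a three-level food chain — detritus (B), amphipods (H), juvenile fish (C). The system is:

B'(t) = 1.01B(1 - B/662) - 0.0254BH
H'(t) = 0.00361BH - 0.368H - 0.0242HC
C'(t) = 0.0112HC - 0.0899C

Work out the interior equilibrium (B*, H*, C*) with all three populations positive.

From dC/dt = 0: 0.0112H* = 0.0899, so H* = 8.03.
From dB/dt = 0: 1.01(1 - B*/662) = 0.0254·8.03, giving B* = 662·(1 - 0.202) = 528.
From dH/dt = 0: 0.00361·528 - 0.368 = 0.0242C*, so C* = 1.54/0.0242 = 63.6.

B* ≈ 528, H* ≈ 8.03, C* ≈ 63.6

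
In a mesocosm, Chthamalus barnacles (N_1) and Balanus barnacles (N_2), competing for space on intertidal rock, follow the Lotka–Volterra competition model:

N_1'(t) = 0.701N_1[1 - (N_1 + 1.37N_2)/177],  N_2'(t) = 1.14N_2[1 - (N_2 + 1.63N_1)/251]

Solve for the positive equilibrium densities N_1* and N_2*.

N_1* ≈ 135, N_2* ≈ 30.4

Setting both brackets to zero gives the nullclines N_1 + 1.37N_2 = 177 and 1.63N_1 + N_2 = 251.
Substituting N_2 = 251 - 1.63N_1 into the first: N_1(1 - 1.37·1.63) = 177 - 1.37·251.
So N_1* = -167/-1.23 = 135, and then N_2* = 251 - 1.63·135 = 30.4.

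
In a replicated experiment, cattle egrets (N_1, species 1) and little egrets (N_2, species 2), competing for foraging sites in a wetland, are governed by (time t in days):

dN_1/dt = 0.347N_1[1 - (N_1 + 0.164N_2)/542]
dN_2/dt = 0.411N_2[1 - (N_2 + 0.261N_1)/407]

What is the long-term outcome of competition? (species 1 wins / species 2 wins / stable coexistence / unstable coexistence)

Compare the nullcline intercepts: K1/α12 = 542/0.164 = 3300 > K2 = 407; K2/α21 = 407/0.261 = 1560 > K1 = 542.
Since both inequalities hold, each species can invade when rare, so the interior equilibrium is stable.

stable coexistence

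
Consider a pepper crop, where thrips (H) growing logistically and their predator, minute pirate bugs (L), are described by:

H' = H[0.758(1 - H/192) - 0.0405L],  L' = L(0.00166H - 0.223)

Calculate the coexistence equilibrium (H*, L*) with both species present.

H* ≈ 134, L* ≈ 5.62

From dL/dt = 0 with L > 0: 0.00166H* = 0.223, so H* = 134.
Substitute into dH/dt = 0: 0.758(1 - 134/192) = 0.0405L*.
The bracket is 0.3, giving L* = 0.228/0.0405 = 5.62.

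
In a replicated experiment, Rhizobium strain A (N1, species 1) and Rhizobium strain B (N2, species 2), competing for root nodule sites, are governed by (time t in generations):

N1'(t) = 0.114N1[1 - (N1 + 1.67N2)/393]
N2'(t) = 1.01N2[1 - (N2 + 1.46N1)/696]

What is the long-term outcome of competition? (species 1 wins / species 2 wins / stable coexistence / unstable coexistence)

species 2 excludes species 1

Compare the nullcline intercepts: K1/α12 = 393/1.67 = 235 < K2 = 696; K2/α21 = 696/1.46 = 477 > K1 = 393.
Since the inequalities point opposite ways, species 2 can invade but species 1 cannot.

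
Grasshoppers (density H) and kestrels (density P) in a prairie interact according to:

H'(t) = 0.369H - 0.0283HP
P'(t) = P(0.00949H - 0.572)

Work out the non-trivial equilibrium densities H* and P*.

H* ≈ 60.3, P* ≈ 13

Set dP/dt = 0 with P > 0: 0.00949H - 0.572 = 0, so H* = 0.572/0.00949 = 60.3.
Set dH/dt = 0 with H > 0: 0.369 - 0.0283P = 0, so P* = 0.369/0.0283 = 13.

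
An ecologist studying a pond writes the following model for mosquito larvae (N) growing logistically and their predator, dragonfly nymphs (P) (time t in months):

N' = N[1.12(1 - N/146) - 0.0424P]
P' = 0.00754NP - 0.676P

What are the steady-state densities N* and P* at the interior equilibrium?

From dP/dt = 0 with P > 0: 0.00754N* = 0.676, so N* = 89.7.
Substitute into dN/dt = 0: 1.12(1 - 89.7/146) = 0.0424P*.
The bracket is 0.386, giving P* = 0.432/0.0424 = 10.2.

N* ≈ 89.7, P* ≈ 10.2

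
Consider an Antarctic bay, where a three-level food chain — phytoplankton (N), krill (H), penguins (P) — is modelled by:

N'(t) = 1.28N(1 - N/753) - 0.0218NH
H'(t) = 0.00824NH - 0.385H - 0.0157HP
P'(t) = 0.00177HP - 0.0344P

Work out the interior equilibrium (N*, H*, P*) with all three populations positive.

From dP/dt = 0: 0.00177H* = 0.0344, so H* = 19.4.
From dN/dt = 0: 1.28(1 - N*/753) = 0.0218·19.4, giving N* = 753·(1 - 0.331) = 504.
From dH/dt = 0: 0.00824·504 - 0.385 = 0.0157P*, so P* = 3.77/0.0157 = 240.

N* ≈ 504, H* ≈ 19.4, P* ≈ 240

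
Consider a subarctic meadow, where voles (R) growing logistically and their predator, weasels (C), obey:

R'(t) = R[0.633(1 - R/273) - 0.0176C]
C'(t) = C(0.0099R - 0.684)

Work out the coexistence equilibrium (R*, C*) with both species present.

R* ≈ 69.1, C* ≈ 26.9

From dC/dt = 0 with C > 0: 0.0099R* = 0.684, so R* = 69.1.
Substitute into dR/dt = 0: 0.633(1 - 69.1/273) = 0.0176C*.
The bracket is 0.747, giving C* = 0.473/0.0176 = 26.9.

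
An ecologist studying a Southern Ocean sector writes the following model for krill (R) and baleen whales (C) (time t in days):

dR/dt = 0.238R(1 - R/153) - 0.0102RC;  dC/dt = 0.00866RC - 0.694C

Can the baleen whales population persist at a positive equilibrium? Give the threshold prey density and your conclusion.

The predator equation gives dC/dt > 0 only when R > 0.694/0.00866 = 80.1.
Without the predator, R → K = 153. Since 153 > 80.1, the predator can invade and persist.

Threshold R = 80.1; K > 80.1, so yes, the predator persists.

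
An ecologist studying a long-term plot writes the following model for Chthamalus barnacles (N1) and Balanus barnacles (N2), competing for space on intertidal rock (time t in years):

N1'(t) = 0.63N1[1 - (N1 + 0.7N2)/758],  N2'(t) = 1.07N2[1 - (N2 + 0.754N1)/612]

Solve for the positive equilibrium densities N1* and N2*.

N1* ≈ 698, N2* ≈ 85.7

Setting both brackets to zero gives the nullclines N1 + 0.7N2 = 758 and 0.754N1 + N2 = 612.
Substituting N2 = 612 - 0.754N1 into the first: N1(1 - 0.7·0.754) = 758 - 0.7·612.
So N1* = 330/0.472 = 698, and then N2* = 612 - 0.754·698 = 85.7.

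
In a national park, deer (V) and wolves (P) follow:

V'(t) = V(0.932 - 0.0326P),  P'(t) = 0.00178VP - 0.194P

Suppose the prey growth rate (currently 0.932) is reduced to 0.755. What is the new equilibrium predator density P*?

At the interior fixed point, setting dV/dt = 0 with V > 0 fixes P* = (prey growth rate)/(VP coefficient) — independent of the other coefficients.
With the change, P* = 0.755/0.0326 = 23.2; it falls from 28.6.

P* ≈ 23.2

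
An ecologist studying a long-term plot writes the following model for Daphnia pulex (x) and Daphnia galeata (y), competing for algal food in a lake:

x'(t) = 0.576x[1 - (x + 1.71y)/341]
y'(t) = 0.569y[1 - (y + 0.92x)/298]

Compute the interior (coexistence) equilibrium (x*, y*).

Setting both brackets to zero gives the nullclines x + 1.71y = 341 and 0.92x + y = 298.
Substituting y = 298 - 0.92x into the first: x(1 - 1.71·0.92) = 341 - 1.71·298.
So x* = -169/-0.573 = 294, and then y* = 298 - 0.92·294 = 27.4.

x* ≈ 294, y* ≈ 27.4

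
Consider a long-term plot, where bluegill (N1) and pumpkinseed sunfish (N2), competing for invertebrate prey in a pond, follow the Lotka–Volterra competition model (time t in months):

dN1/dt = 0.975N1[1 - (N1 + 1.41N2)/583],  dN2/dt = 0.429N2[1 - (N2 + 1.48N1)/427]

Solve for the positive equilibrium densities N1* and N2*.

N1* ≈ 17.5, N2* ≈ 401

Setting both brackets to zero gives the nullclines N1 + 1.41N2 = 583 and 1.48N1 + N2 = 427.
Substituting N2 = 427 - 1.48N1 into the first: N1(1 - 1.41·1.48) = 583 - 1.41·427.
So N1* = -19.1/-1.09 = 17.5, and then N2* = 427 - 1.48·17.5 = 401.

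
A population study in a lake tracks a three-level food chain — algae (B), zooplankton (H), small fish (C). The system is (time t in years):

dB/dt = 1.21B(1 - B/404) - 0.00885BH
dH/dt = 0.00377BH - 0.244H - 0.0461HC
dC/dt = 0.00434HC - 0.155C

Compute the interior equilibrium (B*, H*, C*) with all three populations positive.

B* ≈ 298, H* ≈ 35.7, C* ≈ 19.1

From dC/dt = 0: 0.00434H* = 0.155, so H* = 35.7.
From dB/dt = 0: 1.21(1 - B*/404) = 0.00885·35.7, giving B* = 404·(1 - 0.261) = 298.
From dH/dt = 0: 0.00377·298 - 0.244 = 0.0461C*, so C* = 0.881/0.0461 = 19.1.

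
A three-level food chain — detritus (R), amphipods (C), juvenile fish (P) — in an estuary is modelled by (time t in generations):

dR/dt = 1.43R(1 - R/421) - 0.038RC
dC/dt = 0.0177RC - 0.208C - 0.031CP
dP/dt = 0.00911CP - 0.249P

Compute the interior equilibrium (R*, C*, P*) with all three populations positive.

From dP/dt = 0: 0.00911C* = 0.249, so C* = 27.3.
From dR/dt = 0: 1.43(1 - R*/421) = 0.038·27.3, giving R* = 421·(1 - 0.726) = 115.
From dC/dt = 0: 0.0177·115 - 0.208 = 0.031P*, so P* = 1.83/0.031 = 59.1.

R* ≈ 115, C* ≈ 27.3, P* ≈ 59.1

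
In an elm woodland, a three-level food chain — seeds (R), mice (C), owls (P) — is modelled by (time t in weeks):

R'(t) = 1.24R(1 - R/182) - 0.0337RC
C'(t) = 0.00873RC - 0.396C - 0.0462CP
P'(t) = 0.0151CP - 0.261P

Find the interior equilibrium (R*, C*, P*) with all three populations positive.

From dP/dt = 0: 0.0151C* = 0.261, so C* = 17.3.
From dR/dt = 0: 1.24(1 - R*/182) = 0.0337·17.3, giving R* = 182·(1 - 0.47) = 96.5.
From dC/dt = 0: 0.00873·96.5 - 0.396 = 0.0462P*, so P* = 0.446/0.0462 = 9.66.

R* ≈ 96.5, C* ≈ 17.3, P* ≈ 9.66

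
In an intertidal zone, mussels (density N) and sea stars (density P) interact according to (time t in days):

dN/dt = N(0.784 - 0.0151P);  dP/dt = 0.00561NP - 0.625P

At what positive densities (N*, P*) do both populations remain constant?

Set dP/dt = 0 with P > 0: 0.00561N - 0.625 = 0, so N* = 0.625/0.00561 = 111.
Set dN/dt = 0 with N > 0: 0.784 - 0.0151P = 0, so P* = 0.784/0.0151 = 51.9.

N* ≈ 111, P* ≈ 51.9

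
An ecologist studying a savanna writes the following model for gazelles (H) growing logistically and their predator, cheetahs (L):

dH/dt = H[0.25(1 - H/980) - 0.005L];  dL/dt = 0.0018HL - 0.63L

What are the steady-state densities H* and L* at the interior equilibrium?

H* ≈ 350, L* ≈ 32.1

From dL/dt = 0 with L > 0: 0.0018H* = 0.63, so H* = 350.
Substitute into dH/dt = 0: 0.25(1 - 350/980) = 0.005L*.
The bracket is 0.643, giving L* = 0.161/0.005 = 32.1.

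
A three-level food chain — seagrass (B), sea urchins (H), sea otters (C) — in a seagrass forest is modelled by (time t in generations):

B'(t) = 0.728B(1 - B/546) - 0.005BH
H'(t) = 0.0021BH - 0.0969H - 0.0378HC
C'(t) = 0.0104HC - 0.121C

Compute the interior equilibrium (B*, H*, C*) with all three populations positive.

From dC/dt = 0: 0.0104H* = 0.121, so H* = 11.6.
From dB/dt = 0: 0.728(1 - B*/546) = 0.005·11.6, giving B* = 546·(1 - 0.0799) = 502.
From dH/dt = 0: 0.0021·502 - 0.0969 = 0.0378C*, so C* = 0.958/0.0378 = 25.3.

B* ≈ 502, H* ≈ 11.6, C* ≈ 25.3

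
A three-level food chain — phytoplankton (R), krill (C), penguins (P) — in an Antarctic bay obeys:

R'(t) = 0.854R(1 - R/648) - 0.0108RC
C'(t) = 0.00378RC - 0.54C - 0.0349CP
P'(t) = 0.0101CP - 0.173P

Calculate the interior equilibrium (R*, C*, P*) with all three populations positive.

From dP/dt = 0: 0.0101C* = 0.173, so C* = 17.1.
From dR/dt = 0: 0.854(1 - R*/648) = 0.0108·17.1, giving R* = 648·(1 - 0.217) = 508.
From dC/dt = 0: 0.00378·508 - 0.54 = 0.0349P*, so P* = 1.38/0.0349 = 39.5.

R* ≈ 508, C* ≈ 17.1, P* ≈ 39.5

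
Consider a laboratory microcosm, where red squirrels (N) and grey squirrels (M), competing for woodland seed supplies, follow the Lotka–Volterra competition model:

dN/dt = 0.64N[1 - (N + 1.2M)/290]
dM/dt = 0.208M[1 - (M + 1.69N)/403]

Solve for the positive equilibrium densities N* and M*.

N* ≈ 188, M* ≈ 84.7

Setting both brackets to zero gives the nullclines N + 1.2M = 290 and 1.69N + M = 403.
Substituting M = 403 - 1.69N into the first: N(1 - 1.2·1.69) = 290 - 1.2·403.
So N* = -194/-1.03 = 188, and then M* = 403 - 1.69·188 = 84.7.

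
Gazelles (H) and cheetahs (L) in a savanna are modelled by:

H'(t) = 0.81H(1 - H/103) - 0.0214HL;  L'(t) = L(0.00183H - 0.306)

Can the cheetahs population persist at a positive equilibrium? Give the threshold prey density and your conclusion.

The predator equation gives dL/dt > 0 only when H > 0.306/0.00183 = 167.
Without the predator, H → K = 103. Since 103 < 167, the predator cannot invade.

Threshold H = 167; K < 167, so no, the predator goes extinct.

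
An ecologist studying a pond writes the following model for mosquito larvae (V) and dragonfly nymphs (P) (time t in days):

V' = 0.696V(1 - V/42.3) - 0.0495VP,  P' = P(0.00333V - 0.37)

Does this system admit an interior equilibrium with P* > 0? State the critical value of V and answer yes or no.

The predator equation gives dP/dt > 0 only when V > 0.37/0.00333 = 111.
Without the predator, V → K = 42.3. Since 42.3 < 111, the predator cannot invade.

Threshold V = 111; K < 111, so no, the predator goes extinct.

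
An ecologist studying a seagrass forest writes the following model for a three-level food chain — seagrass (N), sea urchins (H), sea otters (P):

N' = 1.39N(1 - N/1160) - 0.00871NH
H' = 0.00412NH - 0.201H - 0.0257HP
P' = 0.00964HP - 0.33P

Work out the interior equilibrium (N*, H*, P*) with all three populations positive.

From dP/dt = 0: 0.00964H* = 0.33, so H* = 34.2.
From dN/dt = 0: 1.39(1 - N*/1160) = 0.00871·34.2, giving N* = 1160·(1 - 0.215) = 911.
From dH/dt = 0: 0.00412·911 - 0.201 = 0.0257P*, so P* = 3.55/0.0257 = 138.

N* ≈ 911, H* ≈ 34.2, P* ≈ 138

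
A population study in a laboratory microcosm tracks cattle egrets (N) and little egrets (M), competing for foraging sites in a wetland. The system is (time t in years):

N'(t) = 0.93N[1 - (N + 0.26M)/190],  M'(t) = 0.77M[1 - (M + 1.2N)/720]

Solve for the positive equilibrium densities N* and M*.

N* ≈ 4.07, M* ≈ 715

Setting both brackets to zero gives the nullclines N + 0.26M = 190 and 1.2N + M = 720.
Substituting M = 720 - 1.2N into the first: N(1 - 0.26·1.2) = 190 - 0.26·720.
So N* = 2.8/0.688 = 4.07, and then M* = 720 - 1.2·4.07 = 715.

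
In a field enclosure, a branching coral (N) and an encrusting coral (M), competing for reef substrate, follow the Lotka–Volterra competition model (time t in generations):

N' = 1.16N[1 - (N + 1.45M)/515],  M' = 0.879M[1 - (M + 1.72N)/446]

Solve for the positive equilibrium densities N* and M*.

Setting both brackets to zero gives the nullclines N + 1.45M = 515 and 1.72N + M = 446.
Substituting M = 446 - 1.72N into the first: N(1 - 1.45·1.72) = 515 - 1.45·446.
So N* = -132/-1.49 = 88.2, and then M* = 446 - 1.72·88.2 = 294.

N* ≈ 88.2, M* ≈ 294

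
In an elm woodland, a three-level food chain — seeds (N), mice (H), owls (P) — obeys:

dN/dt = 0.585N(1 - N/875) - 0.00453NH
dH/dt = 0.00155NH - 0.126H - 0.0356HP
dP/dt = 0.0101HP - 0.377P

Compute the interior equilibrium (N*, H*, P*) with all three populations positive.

N* ≈ 622, H* ≈ 37.3, P* ≈ 23.5

From dP/dt = 0: 0.0101H* = 0.377, so H* = 37.3.
From dN/dt = 0: 0.585(1 - N*/875) = 0.00453·37.3, giving N* = 875·(1 - 0.289) = 622.
From dH/dt = 0: 0.00155·622 - 0.126 = 0.0356P*, so P* = 0.838/0.0356 = 23.5.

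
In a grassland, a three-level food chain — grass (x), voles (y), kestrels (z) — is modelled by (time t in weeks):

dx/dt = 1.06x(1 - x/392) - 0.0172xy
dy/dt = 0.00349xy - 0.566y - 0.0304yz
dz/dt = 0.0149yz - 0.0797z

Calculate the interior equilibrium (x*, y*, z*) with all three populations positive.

From dz/dt = 0: 0.0149y* = 0.0797, so y* = 5.35.
From dx/dt = 0: 1.06(1 - x*/392) = 0.0172·5.35, giving x* = 392·(1 - 0.0868) = 358.
From dy/dt = 0: 0.00349·358 - 0.566 = 0.0304z*, so z* = 0.683/0.0304 = 22.5.

x* ≈ 358, y* ≈ 5.35, z* ≈ 22.5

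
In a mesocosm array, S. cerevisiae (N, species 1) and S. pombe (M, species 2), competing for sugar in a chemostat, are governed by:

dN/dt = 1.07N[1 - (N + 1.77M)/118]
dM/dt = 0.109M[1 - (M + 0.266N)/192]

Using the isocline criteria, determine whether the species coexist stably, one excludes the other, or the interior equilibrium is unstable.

species 2 excludes species 1

Compare the nullcline intercepts: K1/α12 = 118/1.77 = 66.7 < K2 = 192; K2/α21 = 192/0.266 = 722 > K1 = 118.
Since the inequalities point opposite ways, species 2 can invade but species 1 cannot.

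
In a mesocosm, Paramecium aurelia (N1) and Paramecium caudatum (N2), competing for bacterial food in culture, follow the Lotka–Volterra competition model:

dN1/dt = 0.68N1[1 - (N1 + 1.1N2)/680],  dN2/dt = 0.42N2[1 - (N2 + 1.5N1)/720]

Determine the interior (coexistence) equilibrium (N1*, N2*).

Setting both brackets to zero gives the nullclines N1 + 1.1N2 = 680 and 1.5N1 + N2 = 720.
Substituting N2 = 720 - 1.5N1 into the first: N1(1 - 1.1·1.5) = 680 - 1.1·720.
So N1* = -112/-0.65 = 172, and then N2* = 720 - 1.5·172 = 462.

N1* ≈ 172, N2* ≈ 462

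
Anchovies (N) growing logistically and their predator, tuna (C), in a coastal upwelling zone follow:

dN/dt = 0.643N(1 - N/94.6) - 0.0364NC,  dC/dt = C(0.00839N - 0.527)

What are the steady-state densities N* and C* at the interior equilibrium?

N* ≈ 62.8, C* ≈ 5.94

From dC/dt = 0 with C > 0: 0.00839N* = 0.527, so N* = 62.8.
Substitute into dN/dt = 0: 0.643(1 - 62.8/94.6) = 0.0364C*.
The bracket is 0.336, giving C* = 0.216/0.0364 = 5.94.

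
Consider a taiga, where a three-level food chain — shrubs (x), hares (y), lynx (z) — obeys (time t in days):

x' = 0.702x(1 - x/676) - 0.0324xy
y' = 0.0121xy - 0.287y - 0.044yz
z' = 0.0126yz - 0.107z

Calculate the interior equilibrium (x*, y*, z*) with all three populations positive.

x* ≈ 411, y* ≈ 8.49, z* ≈ 107

From dz/dt = 0: 0.0126y* = 0.107, so y* = 8.49.
From dx/dt = 0: 0.702(1 - x*/676) = 0.0324·8.49, giving x* = 676·(1 - 0.392) = 411.
From dy/dt = 0: 0.0121·411 - 0.287 = 0.044z*, so z* = 4.69/0.044 = 107.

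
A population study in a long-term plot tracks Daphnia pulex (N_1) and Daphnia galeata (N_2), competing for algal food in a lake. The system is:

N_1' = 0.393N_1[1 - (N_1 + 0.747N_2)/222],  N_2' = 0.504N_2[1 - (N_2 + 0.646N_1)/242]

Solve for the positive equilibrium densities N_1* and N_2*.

N_1* ≈ 79.7, N_2* ≈ 191

Setting both brackets to zero gives the nullclines N_1 + 0.747N_2 = 222 and 0.646N_1 + N_2 = 242.
Substituting N_2 = 242 - 0.646N_1 into the first: N_1(1 - 0.747·0.646) = 222 - 0.747·242.
So N_1* = 41.2/0.517 = 79.7, and then N_2* = 242 - 0.646·79.7 = 191.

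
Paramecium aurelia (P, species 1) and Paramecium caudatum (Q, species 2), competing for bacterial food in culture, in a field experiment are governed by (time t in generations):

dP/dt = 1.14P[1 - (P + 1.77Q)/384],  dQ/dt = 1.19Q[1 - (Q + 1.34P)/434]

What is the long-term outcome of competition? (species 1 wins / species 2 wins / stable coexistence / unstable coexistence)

Compare the nullcline intercepts: K1/α12 = 384/1.77 = 217 < K2 = 434; K2/α21 = 434/1.34 = 324 < K1 = 384.
Since both are reversed, neither can invade when rare; the interior point is a saddle.

unstable coexistence (outcome depends on initial conditions)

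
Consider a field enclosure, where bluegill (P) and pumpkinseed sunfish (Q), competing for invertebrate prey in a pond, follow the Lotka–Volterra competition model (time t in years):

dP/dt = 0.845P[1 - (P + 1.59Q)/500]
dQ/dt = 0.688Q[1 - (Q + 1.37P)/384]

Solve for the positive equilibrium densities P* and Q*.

Setting both brackets to zero gives the nullclines P + 1.59Q = 500 and 1.37P + Q = 384.
Substituting Q = 384 - 1.37P into the first: P(1 - 1.59·1.37) = 500 - 1.59·384.
So P* = -111/-1.18 = 93.8, and then Q* = 384 - 1.37·93.8 = 255.

P* ≈ 93.8, Q* ≈ 255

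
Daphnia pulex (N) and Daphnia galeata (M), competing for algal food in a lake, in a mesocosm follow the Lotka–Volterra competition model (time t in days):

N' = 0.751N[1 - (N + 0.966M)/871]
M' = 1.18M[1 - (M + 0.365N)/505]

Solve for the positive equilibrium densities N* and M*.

N* ≈ 592, M* ≈ 289

Setting both brackets to zero gives the nullclines N + 0.966M = 871 and 0.365N + M = 505.
Substituting M = 505 - 0.365N into the first: N(1 - 0.966·0.365) = 871 - 0.966·505.
So N* = 383/0.647 = 592, and then M* = 505 - 0.365·592 = 289.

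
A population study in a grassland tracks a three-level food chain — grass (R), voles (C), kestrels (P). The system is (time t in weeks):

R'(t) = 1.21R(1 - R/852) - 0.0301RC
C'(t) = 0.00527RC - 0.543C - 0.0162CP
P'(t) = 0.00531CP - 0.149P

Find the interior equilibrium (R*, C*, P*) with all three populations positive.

R* ≈ 257, C* ≈ 28.1, P* ≈ 50.2

From dP/dt = 0: 0.00531C* = 0.149, so C* = 28.1.
From dR/dt = 0: 1.21(1 - R*/852) = 0.0301·28.1, giving R* = 852·(1 - 0.698) = 257.
From dC/dt = 0: 0.00527·257 - 0.543 = 0.0162P*, so P* = 0.813/0.0162 = 50.2.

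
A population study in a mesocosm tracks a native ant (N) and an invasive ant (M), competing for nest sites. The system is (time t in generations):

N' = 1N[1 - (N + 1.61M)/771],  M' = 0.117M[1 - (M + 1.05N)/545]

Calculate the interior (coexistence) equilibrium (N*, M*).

Setting both brackets to zero gives the nullclines N + 1.61M = 771 and 1.05N + M = 545.
Substituting M = 545 - 1.05N into the first: N(1 - 1.61·1.05) = 771 - 1.61·545.
So N* = -106/-0.691 = 154, and then M* = 545 - 1.05·154 = 383.

N* ≈ 154, M* ≈ 383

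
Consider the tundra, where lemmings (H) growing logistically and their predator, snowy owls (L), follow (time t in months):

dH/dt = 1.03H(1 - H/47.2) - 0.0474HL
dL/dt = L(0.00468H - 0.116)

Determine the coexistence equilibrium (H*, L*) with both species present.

From dL/dt = 0 with L > 0: 0.00468H* = 0.116, so H* = 24.8.
Substitute into dH/dt = 0: 1.03(1 - 24.8/47.2) = 0.0474L*.
The bracket is 0.475, giving L* = 0.489/0.0474 = 10.3.

H* ≈ 24.8, L* ≈ 10.3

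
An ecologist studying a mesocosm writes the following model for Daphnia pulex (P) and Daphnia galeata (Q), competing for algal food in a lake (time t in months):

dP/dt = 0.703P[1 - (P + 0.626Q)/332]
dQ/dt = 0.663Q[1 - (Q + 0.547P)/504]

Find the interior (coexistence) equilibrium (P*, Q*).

P* ≈ 25.1, Q* ≈ 490

Setting both brackets to zero gives the nullclines P + 0.626Q = 332 and 0.547P + Q = 504.
Substituting Q = 504 - 0.547P into the first: P(1 - 0.626·0.547) = 332 - 0.626·504.
So P* = 16.5/0.658 = 25.1, and then Q* = 504 - 0.547·25.1 = 490.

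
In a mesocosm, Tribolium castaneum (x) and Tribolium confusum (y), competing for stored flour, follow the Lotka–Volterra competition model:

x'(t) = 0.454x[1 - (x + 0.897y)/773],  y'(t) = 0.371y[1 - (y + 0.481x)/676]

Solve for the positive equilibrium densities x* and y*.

x* ≈ 293, y* ≈ 535

Setting both brackets to zero gives the nullclines x + 0.897y = 773 and 0.481x + y = 676.
Substituting y = 676 - 0.481x into the first: x(1 - 0.897·0.481) = 773 - 0.897·676.
So x* = 167/0.569 = 293, and then y* = 676 - 0.481·293 = 535.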